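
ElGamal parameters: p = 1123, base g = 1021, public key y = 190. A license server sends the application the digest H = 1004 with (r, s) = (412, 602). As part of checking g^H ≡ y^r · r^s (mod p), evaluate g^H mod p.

Squares mod 1123: 1021^1≡1021, 1021^2≡297, 1021^4≡615, 1021^8≡897, 1021^16≡541, 1021^32≡701, 1021^64≡650, 1021^128≡252, 1021^256≡616, 1021^512≡1005
1004 = 512 + 256 + 128 + 64 + 32 + 8 + 4, so 1021^1004 ≡ 1005·616·252·650·701·897·615 ≡ 616 (mod 1123)

616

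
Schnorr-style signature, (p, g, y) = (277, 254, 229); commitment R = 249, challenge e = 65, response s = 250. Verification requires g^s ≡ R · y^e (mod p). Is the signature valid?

g^s mod p:
254^2 = 64516 ≡ 252
254^4 ≡ 252^2 = 63504 ≡ 71
254^8 ≡ 71^2 = 5041 ≡ 55
254^16 ≡ 55^2 = 3025 ≡ 255
254^32 ≡ 255^2 = 65025 ≡ 207
254^64 ≡ 207^2 = 42849 ≡ 191
254^128 ≡ 191^2 = 36481 ≡ 194
250 = 128 + 64 + 32 + 16 + 8 + 2, so 254^250 ≡ 194·191·207·255·55·252 ≡ 243 (mod 277)
R · y^e mod p:
229^2 = 52441 ≡ 88
229^4 ≡ 88^2 = 7744 ≡ 265
229^8 ≡ 265^2 = 70225 ≡ 144
229^16 ≡ 144^2 = 20736 ≡ 238
229^32 ≡ 238^2 = 56644 ≡ 136
229^64 ≡ 136^2 = 18496 ≡ 214
65 = 64 + 1, so 229^65 ≡ 214·229 ≡ 254 (mod 277)
249·254 = 63246 ≡ 90 (mod 277)
243 ≠ 90; the check fails.

invalid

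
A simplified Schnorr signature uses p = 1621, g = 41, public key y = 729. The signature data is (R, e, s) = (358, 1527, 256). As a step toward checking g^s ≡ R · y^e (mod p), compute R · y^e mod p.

729^2 = 531441 ≡ 1374
729^4 ≡ 1374^2 = 1887876 ≡ 1032
729^8 ≡ 1032^2 = 1065024 ≡ 27
729^16 ≡ 27^2 = 729
729^32 ≡ 729^2 = 531441 ≡ 1374
729^64 ≡ 1374^2 = 1887876 ≡ 1032
729^128 ≡ 1032^2 = 1065024 ≡ 27
729^256 ≡ 27^2 = 729
729^512 ≡ 729^2 = 531441 ≡ 1374
729^1024 ≡ 1374^2 = 1887876 ≡ 1032
1527 = 1024 + 256 + 128 + 64 + 32 + 16 + 4 + 2 + 1, so 729^1527 ≡ 1032·729·27·1032·1374·729·1032·1374·729 ≡ 307 (mod 1621)
R · y^e ≡ 358·307 = 109906 ≡ 1299 (mod 1621)

1299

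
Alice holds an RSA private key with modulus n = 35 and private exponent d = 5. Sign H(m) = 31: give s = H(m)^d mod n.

26

(H(m))^2 ≡ 31^2 = 961 ≡ 16
(H(m))^4 ≡ 16^2 = 256 ≡ 11
5 = 4 + 1, so (H(m))^5 ≡ 11·31 ≡ 26 (mod 35)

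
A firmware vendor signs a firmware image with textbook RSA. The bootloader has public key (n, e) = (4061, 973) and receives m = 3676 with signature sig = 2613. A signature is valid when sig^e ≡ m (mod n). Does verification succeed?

Squares mod 4061: sig^1≡2613, sig^2≡1228, sig^4≡1353, sig^8≡3159, sig^16≡1404, sig^32≡1631, sig^64≡206, sig^128≡1826, sig^256≡195, sig^512≡1476
973 = 512 + 256 + 128 + 64 + 8 + 4 + 1, so sig^973 ≡ 1476·195·1826·206·3159·1353·2613 ≡ 3676 (mod 4061)
3676 = m, so the signature checks out.

passes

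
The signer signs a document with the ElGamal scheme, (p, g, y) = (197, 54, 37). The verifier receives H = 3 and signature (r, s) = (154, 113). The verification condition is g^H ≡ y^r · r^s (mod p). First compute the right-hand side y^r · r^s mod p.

37^2 = 1369 ≡ 187
37^4 ≡ 187^2 = 34969 ≡ 100
37^8 ≡ 100^2 = 10000 ≡ 150
37^16 ≡ 150^2 = 22500 ≡ 42
37^32 ≡ 42^2 = 1764 ≡ 188
37^64 ≡ 188^2 = 35344 ≡ 81
37^128 ≡ 81^2 = 6561 ≡ 60
154 = 128 + 16 + 8 + 2, so 37^154 ≡ 60·42·150·187 ≡ 36 (mod 197)
154^2 = 23716 ≡ 76
154^4 ≡ 76^2 = 5776 ≡ 63
154^8 ≡ 63^2 = 3969 ≡ 29
154^16 ≡ 29^2 = 841 ≡ 53
154^32 ≡ 53^2 = 2809 ≡ 51
154^64 ≡ 51^2 = 2601 ≡ 40
113 = 64 + 32 + 16 + 1, so 154^113 ≡ 40·51·53·154 ≡ 40 (mod 197)
y^r · r^s ≡ 36·40 = 1440 ≡ 61 (mod 197)

61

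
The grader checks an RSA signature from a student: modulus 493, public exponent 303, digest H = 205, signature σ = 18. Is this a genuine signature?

genuine

σ^2 ≡ 18^2 = 324
σ^4 ≡ 324^2 = 104976 ≡ 460
σ^8 ≡ 460^2 = 211600 ≡ 103
σ^16 ≡ 103^2 = 10609 ≡ 256
σ^32 ≡ 256^2 = 65536 ≡ 460
σ^64 ≡ 460^2 = 211600 ≡ 103
σ^128 ≡ 103^2 = 10609 ≡ 256
σ^256 ≡ 256^2 = 65536 ≡ 460
303 = 256 + 32 + 8 + 4 + 2 + 1, so σ^303 ≡ 460·460·103·460·324·18 ≡ 205 (mod 493)
σ^303 mod 493 = 205 matches H.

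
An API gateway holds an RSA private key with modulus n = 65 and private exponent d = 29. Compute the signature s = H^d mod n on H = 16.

61

H^2 ≡ 16^2 = 256 ≡ 61
H^4 ≡ 61^2 = 3721 ≡ 16
H^8 ≡ 16^2 = 256 ≡ 61
H^16 ≡ 61^2 = 3721 ≡ 16
29 = 16 + 8 + 4 + 1, so H^29 ≡ 16·61·16·16 ≡ 61 (mod 65)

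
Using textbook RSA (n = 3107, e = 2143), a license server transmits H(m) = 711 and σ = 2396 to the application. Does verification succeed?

fails

σ^2 ≡ 2396^2 = 5740816 ≡ 2187
σ^4 ≡ 2187^2 = 4782969 ≡ 1296
σ^8 ≡ 1296^2 = 1679616 ≡ 1836
σ^16 ≡ 1836^2 = 3370896 ≡ 2908
σ^32 ≡ 2908^2 = 8456464 ≡ 2317
σ^64 ≡ 2317^2 = 5368489 ≡ 2700
σ^128 ≡ 2700^2 = 7290000 ≡ 978
σ^256 ≡ 978^2 = 956484 ≡ 2635
σ^512 ≡ 2635^2 = 6943225 ≡ 2187
σ^1024 ≡ 2187^2 = 4782969 ≡ 1296
σ^2048 ≡ 1296^2 = 1679616 ≡ 1836
2143 = 2048 + 64 + 16 + 8 + 4 + 2 + 1, so σ^2143 ≡ 1836·2700·2908·1836·1296·2187·2396 ≡ 2396 (mod 3107)
σ^2143 mod 3107 = 2396, but H(m) = 711.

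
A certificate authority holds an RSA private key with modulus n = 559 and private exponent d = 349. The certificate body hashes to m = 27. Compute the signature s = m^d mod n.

Squares mod 559: m^1≡27, m^2≡170, m^4≡391, m^8≡274, m^16≡170, m^32≡391, m^64≡274, m^128≡170, m^256≡391
349 = 256 + 64 + 16 + 8 + 4 + 1, so m^349 ≡ 391·274·170·274·391·27 ≡ 352 (mod 559)

352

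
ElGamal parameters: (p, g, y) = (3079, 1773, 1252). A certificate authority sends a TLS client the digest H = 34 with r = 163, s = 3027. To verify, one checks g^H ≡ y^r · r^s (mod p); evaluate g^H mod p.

1773^2 = 3143529 ≡ 2949
1773^4 ≡ 2949^2 = 8696601 ≡ 1505
1773^8 ≡ 1505^2 = 2265025 ≡ 1960
1773^16 ≡ 1960^2 = 3841600 ≡ 2087
1773^32 ≡ 2087^2 = 4355569 ≡ 1863
34 = 32 + 2, so 1773^34 ≡ 1863·2949 ≡ 1051 (mod 3079)

1051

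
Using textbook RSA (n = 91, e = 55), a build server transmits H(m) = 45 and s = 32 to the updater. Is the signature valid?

s^55 mod 91 = 46
The recovered value 46 does not match the digest 45.

invalid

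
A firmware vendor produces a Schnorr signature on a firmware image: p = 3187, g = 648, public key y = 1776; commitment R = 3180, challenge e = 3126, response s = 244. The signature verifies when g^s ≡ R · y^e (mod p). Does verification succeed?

g^s mod p:
648^2 = 419904 ≡ 2407
648^4 ≡ 2407^2 = 5793649 ≡ 2870
648^8 ≡ 2870^2 = 8236900 ≡ 1692
648^16 ≡ 1692^2 = 2862864 ≡ 938
648^32 ≡ 938^2 = 879844 ≡ 232
648^64 ≡ 232^2 = 53824 ≡ 2832
648^128 ≡ 2832^2 = 8020224 ≡ 1732
244 = 128 + 64 + 32 + 16 + 4, so 648^244 ≡ 1732·2832·232·938·2870 ≡ 2860 (mod 3187)
R · y^e mod p:
1776^2 = 3154176 ≡ 2233
1776^4 ≡ 2233^2 = 4986289 ≡ 1821
1776^8 ≡ 1821^2 = 3316041 ≡ 1561
1776^16 ≡ 1561^2 = 2436721 ≡ 1853
1776^32 ≡ 1853^2 = 3433609 ≡ 1210
1776^64 ≡ 1210^2 = 1464100 ≡ 1267
1776^128 ≡ 1267^2 = 1605289 ≡ 2228
1776^256 ≡ 2228^2 = 4963984 ≡ 1825
1776^512 ≡ 1825^2 = 3330625 ≡ 210
1776^1024 ≡ 210^2 = 44100 ≡ 2669
1776^2048 ≡ 2669^2 = 7123561 ≡ 616
3126 = 2048 + 1024 + 32 + 16 + 4 + 2, so 1776^3126 ≡ 616·2669·1210·1853·1821·2233 ≡ 502 (mod 3187)
3180·502 = 1596360 ≡ 2860 (mod 3187)
2860 ≡ 2860 (mod 3187); signature holds.

passes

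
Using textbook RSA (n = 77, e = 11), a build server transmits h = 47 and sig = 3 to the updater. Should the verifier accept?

accept

sig^2 ≡ 3^2 = 9
sig^4 ≡ 9^2 = 81 ≡ 4
sig^8 ≡ 4^2 = 16
11 = 8 + 2 + 1, so sig^11 ≡ 16·9·3 ≡ 47 (mod 77)
47 = h, so the signature checks out.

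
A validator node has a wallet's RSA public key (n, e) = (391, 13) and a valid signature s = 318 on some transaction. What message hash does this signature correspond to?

Squares mod 391: s^1≡318, s^2≡246, s^4≡302, s^8≡101
13 = 8 + 4 + 1, so s^13 ≡ 101·302·318 ≡ 99 (mod 391)

99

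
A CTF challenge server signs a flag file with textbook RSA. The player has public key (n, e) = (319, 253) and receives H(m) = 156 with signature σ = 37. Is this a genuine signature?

σ^2 ≡ 37^2 = 1369 ≡ 93
σ^4 ≡ 93^2 = 8649 ≡ 36
σ^8 ≡ 36^2 = 1296 ≡ 20
σ^16 ≡ 20^2 = 400 ≡ 81
σ^32 ≡ 81^2 = 6561 ≡ 181
σ^64 ≡ 181^2 = 32761 ≡ 223
σ^128 ≡ 223^2 = 49729 ≡ 284
253 = 128 + 64 + 32 + 16 + 8 + 4 + 1, so σ^253 ≡ 284·223·181·81·20·36·37 ≡ 240 (mod 319)
240 ≠ 156, so verification fails.

forged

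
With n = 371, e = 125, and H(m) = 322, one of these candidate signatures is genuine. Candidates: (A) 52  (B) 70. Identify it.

Candidate A: 52^125 mod 371 = 264
Candidate B: 70^125 mod 371 = 322
  → matches H(m) = 322

B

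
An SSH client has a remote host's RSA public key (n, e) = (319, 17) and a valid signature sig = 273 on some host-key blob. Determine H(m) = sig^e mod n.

70

sig^2 ≡ 273^2 = 74529 ≡ 202
sig^4 ≡ 202^2 = 40804 ≡ 291
sig^8 ≡ 291^2 = 84681 ≡ 146
sig^16 ≡ 146^2 = 21316 ≡ 262
17 = 16 + 1, so sig^17 ≡ 262·273 ≡ 70 (mod 319)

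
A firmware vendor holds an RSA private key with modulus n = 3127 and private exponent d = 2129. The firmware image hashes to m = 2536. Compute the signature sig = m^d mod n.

2123

m^2 ≡ 2536^2 = 6431296 ≡ 2184
m^4 ≡ 2184^2 = 4769856 ≡ 1181
m^8 ≡ 1181^2 = 1394761 ≡ 119
m^16 ≡ 119^2 = 14161 ≡ 1653
m^32 ≡ 1653^2 = 2732409 ≡ 2538
m^64 ≡ 2538^2 = 6441444 ≡ 2951
m^128 ≡ 2951^2 = 8708401 ≡ 2833
m^256 ≡ 2833^2 = 8025889 ≡ 2007
m^512 ≡ 2007^2 = 4028049 ≡ 473
m^1024 ≡ 473^2 = 223729 ≡ 1712
m^2048 ≡ 1712^2 = 2930944 ≡ 945
2129 = 2048 + 64 + 16 + 1, so m^2129 ≡ 945·2951·1653·2536 ≡ 2123 (mod 3127)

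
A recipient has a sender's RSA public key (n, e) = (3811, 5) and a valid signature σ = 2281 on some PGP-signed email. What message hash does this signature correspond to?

2222

Squares mod 3811: σ^1≡2281, σ^2≡946, σ^4≡3142
5 = 4 + 1, so σ^5 ≡ 3142·2281 ≡ 2222 (mod 3811)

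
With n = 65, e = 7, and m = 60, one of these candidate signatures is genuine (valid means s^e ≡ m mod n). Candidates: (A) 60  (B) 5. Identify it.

B

Candidate A: 60^2 = 3600 ≡ 25; 60^4 ≡ 25^2 = 625 ≡ 40; 7 = 4 + 2 + 1, so 60^7 ≡ 40·25·60 ≡ 5 (mod 65)
Candidate B: 5^2 = 25; 5^4 ≡ 25^2 = 625 ≡ 40; 7 = 4 + 2 + 1, so 5^7 ≡ 40·25·5 ≡ 60 (mod 65)
  → matches m = 60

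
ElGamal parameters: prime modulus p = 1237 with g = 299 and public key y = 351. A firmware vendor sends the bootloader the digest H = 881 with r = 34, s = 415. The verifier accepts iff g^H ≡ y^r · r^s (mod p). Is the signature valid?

valid

Left side g^H mod p:
Squares mod 1237: 299^1≡299, 299^2≡337, 299^4≡1002, 299^8≡797, 299^16≡628, 299^32≡1018, 299^64≡955, 299^128≡356, 299^256≡562, 299^512≡409
881 = 512 + 256 + 64 + 32 + 16 + 1, so 299^881 ≡ 409·562·955·1018·628·299 ≡ 947 (mod 1237)
Right side y^r · r^s mod p:
Squares mod 1237: 351^1≡351, 351^2≡738, 351^4≡364, 351^8≡137, 351^16≡214, 351^32≡27
34 = 32 + 2, so 351^34 ≡ 27·738 ≡ 134 (mod 1237)
Squares mod 1237: 34^1≡34, 34^2≡1156, 34^4≡376, 34^8≡358, 34^16≡753, 34^32≡463, 34^64≡368, 34^128≡591, 34^256≡447
415 = 256 + 128 + 16 + 8 + 4 + 2 + 1, so 34^415 ≡ 447·591·753·358·376·1156·34 ≡ 164 (mod 1237)
134·164 = 21976 ≡ 947 (mod 1237)
947 ≡ 947 (mod 1237), so the signature is genuine.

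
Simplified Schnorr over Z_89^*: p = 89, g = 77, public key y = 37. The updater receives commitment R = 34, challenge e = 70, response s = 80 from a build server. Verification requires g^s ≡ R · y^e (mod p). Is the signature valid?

valid

g^s mod p:
77^2 = 5929 ≡ 55
77^4 ≡ 55^2 = 3025 ≡ 88
77^8 ≡ 88^2 = 7744 ≡ 1
77^16 ≡ 1^2 = 1
77^32 ≡ 1^2 = 1
77^64 ≡ 1^2 = 1
80 = 64 + 16, so 77^80 ≡ 1·1 ≡ 1 (mod 89)
R · y^e mod p:
37^2 = 1369 ≡ 34
37^4 ≡ 34^2 = 1156 ≡ 88
37^8 ≡ 88^2 = 7744 ≡ 1
37^16 ≡ 1^2 = 1
37^32 ≡ 1^2 = 1
37^64 ≡ 1^2 = 1
70 = 64 + 4 + 2, so 37^70 ≡ 1·88·34 ≡ 55 (mod 89)
34·55 = 1870 ≡ 1 (mod 89)
1 ≡ 1 (mod 89); signature holds.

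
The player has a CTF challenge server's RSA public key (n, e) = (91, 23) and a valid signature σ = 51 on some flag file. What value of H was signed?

σ^2 ≡ 51^2 = 2601 ≡ 53
σ^4 ≡ 53^2 = 2809 ≡ 79
σ^8 ≡ 79^2 = 6241 ≡ 53
σ^16 ≡ 53^2 = 2809 ≡ 79
23 = 16 + 4 + 2 + 1, so σ^23 ≡ 79·79·53·51 ≡ 25 (mod 91)

25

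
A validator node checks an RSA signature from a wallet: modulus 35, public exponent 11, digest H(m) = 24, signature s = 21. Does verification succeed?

s^2 ≡ 21^2 = 441 ≡ 21
s^4 ≡ 21^2 = 441 ≡ 21
s^8 ≡ 21^2 = 441 ≡ 21
11 = 8 + 2 + 1, so s^11 ≡ 21·21·21 ≡ 21 (mod 35)
21 ≠ 24, so verification fails.

fails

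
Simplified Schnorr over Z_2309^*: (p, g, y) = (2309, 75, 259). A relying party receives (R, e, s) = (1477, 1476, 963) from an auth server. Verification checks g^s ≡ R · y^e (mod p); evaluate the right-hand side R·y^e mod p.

259^2 = 67081 ≡ 120
259^4 ≡ 120^2 = 14400 ≡ 546
259^8 ≡ 546^2 = 298116 ≡ 255
259^16 ≡ 255^2 = 65025 ≡ 373
259^32 ≡ 373^2 = 139129 ≡ 589
259^64 ≡ 589^2 = 346921 ≡ 571
259^128 ≡ 571^2 = 326041 ≡ 472
259^256 ≡ 472^2 = 222784 ≡ 1120
259^512 ≡ 1120^2 = 1254400 ≡ 613
259^1024 ≡ 613^2 = 375769 ≡ 1711
1476 = 1024 + 256 + 128 + 64 + 4, so 259^1476 ≡ 1711·1120·472·571·546 ≡ 476 (mod 2309)
R · y^e ≡ 1477·476 = 703052 ≡ 1116 (mod 2309)

1116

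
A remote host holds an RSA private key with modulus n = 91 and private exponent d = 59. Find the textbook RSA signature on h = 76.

6

Squares mod 91: h^1≡76, h^2≡43, h^4≡29, h^8≡22, h^16≡29, h^32≡22
59 = 32 + 16 + 8 + 2 + 1, so h^59 ≡ 22·29·22·43·76 ≡ 6 (mod 91)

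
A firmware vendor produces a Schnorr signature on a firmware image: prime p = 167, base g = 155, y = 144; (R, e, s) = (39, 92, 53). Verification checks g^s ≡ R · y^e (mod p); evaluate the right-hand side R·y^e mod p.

Squares mod 167: 144^1≡144, 144^2≡28, 144^4≡116, 144^8≡96, 144^16≡31, 144^32≡126, 144^64≡11
92 = 64 + 16 + 8 + 4, so 144^92 ≡ 11·31·96·116 ≡ 130 (mod 167)
R · y^e ≡ 39·130 = 5070 ≡ 60 (mod 167)

60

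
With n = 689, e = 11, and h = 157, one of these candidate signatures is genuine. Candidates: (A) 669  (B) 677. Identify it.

Candidate A: Squares mod 689: 669^1≡669, 669^2≡400, 669^4≡152, 669^8≡367; 11 = 8 + 2 + 1, so 669^11 ≡ 367·400·669 ≡ 518 (mod 689)
Candidate B: Squares mod 689: 677^1≡677, 677^2≡144, 677^4≡66, 677^8≡222; 11 = 8 + 2 + 1, so 677^11 ≡ 222·144·677 ≡ 157 (mod 689)
  → matches h = 157

B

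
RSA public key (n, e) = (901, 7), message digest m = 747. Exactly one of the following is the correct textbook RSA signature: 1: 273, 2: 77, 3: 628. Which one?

Candidate 1: Squares mod 901: 273^1≡273, 273^2≡647, 273^4≡545; 7 = 4 + 2 + 1, so 273^7 ≡ 545·647·273 ≡ 154 (mod 901)
Candidate 2: Squares mod 901: 77^1≡77, 77^2≡523, 77^4≡526; 7 = 4 + 2 + 1, so 77^7 ≡ 526·523·77 ≡ 36 (mod 901)
Candidate 3: Squares mod 901: 628^1≡628, 628^2≡647, 628^4≡545; 7 = 4 + 2 + 1, so 628^7 ≡ 545·647·628 ≡ 747 (mod 901)
  → matches m = 747

3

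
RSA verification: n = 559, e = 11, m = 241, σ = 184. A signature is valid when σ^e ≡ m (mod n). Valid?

σ^2 ≡ 184^2 = 33856 ≡ 316
σ^4 ≡ 316^2 = 99856 ≡ 354
σ^8 ≡ 354^2 = 125316 ≡ 100
11 = 8 + 2 + 1, so σ^11 ≡ 100·316·184 ≡ 241 (mod 559)
σ^11 mod 559 = 241 matches m.

yes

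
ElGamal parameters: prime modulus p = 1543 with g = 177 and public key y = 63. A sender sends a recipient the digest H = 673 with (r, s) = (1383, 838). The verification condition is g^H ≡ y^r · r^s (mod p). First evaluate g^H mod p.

261

177^2 = 31329 ≡ 469
177^4 ≡ 469^2 = 219961 ≡ 855
177^8 ≡ 855^2 = 731025 ≡ 1186
177^16 ≡ 1186^2 = 1406596 ≡ 923
177^32 ≡ 923^2 = 851929 ≡ 193
177^64 ≡ 193^2 = 37249 ≡ 217
177^128 ≡ 217^2 = 47089 ≡ 799
177^256 ≡ 799^2 = 638401 ≡ 1142
177^512 ≡ 1142^2 = 1304164 ≡ 329
673 = 512 + 128 + 32 + 1, so 177^673 ≡ 329·799·193·177 ≡ 261 (mod 1543)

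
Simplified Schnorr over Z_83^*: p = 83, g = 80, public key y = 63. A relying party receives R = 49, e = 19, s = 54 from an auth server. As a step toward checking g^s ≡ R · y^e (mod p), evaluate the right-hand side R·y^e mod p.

59

63^19 mod 83 = 30
R · y^e ≡ 49·30 = 1470 ≡ 59 (mod 83)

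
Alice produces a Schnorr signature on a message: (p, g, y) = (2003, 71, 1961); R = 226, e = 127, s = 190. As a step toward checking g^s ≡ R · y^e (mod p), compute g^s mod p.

1633

71^190 mod 2003 = 1633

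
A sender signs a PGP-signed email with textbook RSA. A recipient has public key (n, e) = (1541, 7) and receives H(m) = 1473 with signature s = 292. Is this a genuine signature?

s^7 mod 1541 = 1030
s^7 mod 1541 = 1030, but H(m) = 1473.

forged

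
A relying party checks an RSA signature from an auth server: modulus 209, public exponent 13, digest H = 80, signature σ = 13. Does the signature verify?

does not verify

Squares mod 209: σ^1≡13, σ^2≡169, σ^4≡137, σ^8≡168
13 = 8 + 4 + 1, so σ^13 ≡ 168·137·13 ≡ 129 (mod 209)
σ^13 mod 209 = 129, but H = 80.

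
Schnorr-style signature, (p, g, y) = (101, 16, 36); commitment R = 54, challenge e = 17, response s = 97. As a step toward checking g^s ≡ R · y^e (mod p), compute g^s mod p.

16^2 = 256 ≡ 54
16^4 ≡ 54^2 = 2916 ≡ 88
16^8 ≡ 88^2 = 7744 ≡ 68
16^16 ≡ 68^2 = 4624 ≡ 79
16^32 ≡ 79^2 = 6241 ≡ 80
16^64 ≡ 80^2 = 6400 ≡ 37
97 = 64 + 32 + 1, so 16^97 ≡ 37·80·16 ≡ 92 (mod 101)

92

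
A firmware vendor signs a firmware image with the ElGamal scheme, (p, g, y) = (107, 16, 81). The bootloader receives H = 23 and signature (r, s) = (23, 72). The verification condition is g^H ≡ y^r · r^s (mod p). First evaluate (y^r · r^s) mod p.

81^23 mod 107 = 76
23^72 mod 107 = 30
y^r · r^s ≡ 76·30 = 2280 ≡ 33 (mod 107)

33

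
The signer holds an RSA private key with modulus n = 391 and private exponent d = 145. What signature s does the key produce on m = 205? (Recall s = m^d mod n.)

m^2 ≡ 205^2 = 42025 ≡ 188
m^4 ≡ 188^2 = 35344 ≡ 154
m^8 ≡ 154^2 = 23716 ≡ 256
m^16 ≡ 256^2 = 65536 ≡ 239
m^32 ≡ 239^2 = 57121 ≡ 35
m^64 ≡ 35^2 = 1225 ≡ 52
m^128 ≡ 52^2 = 2704 ≡ 358
145 = 128 + 16 + 1, so m^145 ≡ 358·239·205 ≡ 341 (mod 391)

341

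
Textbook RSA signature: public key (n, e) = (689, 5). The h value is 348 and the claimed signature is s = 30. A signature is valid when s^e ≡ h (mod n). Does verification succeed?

s^2 ≡ 30^2 = 900 ≡ 211
s^4 ≡ 211^2 = 44521 ≡ 425
5 = 4 + 1, so s^5 ≡ 425·30 ≡ 348 (mod 689)
Since 348 equals the digest 348, verification succeeds.

passes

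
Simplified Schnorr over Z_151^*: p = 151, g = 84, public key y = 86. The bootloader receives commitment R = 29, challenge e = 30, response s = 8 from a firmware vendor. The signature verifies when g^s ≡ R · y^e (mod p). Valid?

yes

g^s mod p:
84^2 = 7056 ≡ 110
84^4 ≡ 110^2 = 12100 ≡ 20
84^8 ≡ 20^2 = 400 ≡ 98
R · y^e mod p:
86^2 = 7396 ≡ 148
86^4 ≡ 148^2 = 21904 ≡ 9
86^8 ≡ 9^2 = 81
86^16 ≡ 81^2 = 6561 ≡ 68
30 = 16 + 8 + 4 + 2, so 86^30 ≡ 68·81·9·148 ≡ 19 (mod 151)
29·19 = 551 ≡ 98 (mod 151)
98 ≡ 98 (mod 151); signature holds.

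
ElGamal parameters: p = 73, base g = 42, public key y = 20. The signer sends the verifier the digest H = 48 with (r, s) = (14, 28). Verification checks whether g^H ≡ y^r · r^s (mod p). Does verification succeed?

Left side g^H mod p:
Squares mod 73: 42^1≡42, 42^2≡12, 42^4≡71, 42^8≡4, 42^16≡16, 42^32≡37
48 = 32 + 16, so 42^48 ≡ 37·16 ≡ 8 (mod 73)
Right side y^r · r^s mod p:
Squares mod 73: 20^1≡20, 20^2≡35, 20^4≡57, 20^8≡37
14 = 8 + 4 + 2, so 20^14 ≡ 37·57·35 ≡ 12 (mod 73)
Squares mod 73: 14^1≡14, 14^2≡50, 14^4≡18, 14^8≡32, 14^16≡2
28 = 16 + 8 + 4, so 14^28 ≡ 2·32·18 ≡ 57 (mod 73)
12·57 = 684 ≡ 27 (mod 73)
8 ≠ 27, so verification fails.

fails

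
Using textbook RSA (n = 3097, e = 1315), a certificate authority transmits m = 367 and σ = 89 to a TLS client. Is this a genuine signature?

σ^2 ≡ 89^2 = 7921 ≡ 1727
σ^4 ≡ 1727^2 = 2982529 ≡ 118
σ^8 ≡ 118^2 = 13924 ≡ 1536
σ^16 ≡ 1536^2 = 2359296 ≡ 2479
σ^32 ≡ 2479^2 = 6145441 ≡ 993
σ^64 ≡ 993^2 = 986049 ≡ 1203
σ^128 ≡ 1203^2 = 1447209 ≡ 910
σ^256 ≡ 910^2 = 828100 ≡ 1201
σ^512 ≡ 1201^2 = 1442401 ≡ 2296
σ^1024 ≡ 2296^2 = 5271616 ≡ 522
1315 = 1024 + 256 + 32 + 2 + 1, so σ^1315 ≡ 522·1201·993·1727·89 ≡ 2730 (mod 3097)
The recovered value 2730 does not match the digest 367.

forged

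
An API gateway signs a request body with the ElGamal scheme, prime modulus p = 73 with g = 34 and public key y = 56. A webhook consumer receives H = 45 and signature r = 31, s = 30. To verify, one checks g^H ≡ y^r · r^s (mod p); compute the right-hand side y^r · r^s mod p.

10

56^2 = 3136 ≡ 70
56^4 ≡ 70^2 = 4900 ≡ 9
56^8 ≡ 9^2 = 81 ≡ 8
56^16 ≡ 8^2 = 64
31 = 16 + 8 + 4 + 2 + 1, so 56^31 ≡ 64·8·9·70·56 ≡ 21 (mod 73)
31^2 = 961 ≡ 12
31^4 ≡ 12^2 = 144 ≡ 71
31^8 ≡ 71^2 = 5041 ≡ 4
31^16 ≡ 4^2 = 16
30 = 16 + 8 + 4 + 2, so 31^30 ≡ 16·4·71·12 ≡ 70 (mod 73)
y^r · r^s ≡ 21·70 = 1470 ≡ 10 (mod 73)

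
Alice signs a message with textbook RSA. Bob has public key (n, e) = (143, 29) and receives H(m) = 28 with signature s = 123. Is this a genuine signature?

Squares mod 143: s^1≡123, s^2≡114, s^4≡126, s^8≡3, s^16≡9
29 = 16 + 8 + 4 + 1, so s^29 ≡ 9·3·126·123 ≡ 28 (mod 143)
Since 28 equals the digest 28, verification succeeds.

genuine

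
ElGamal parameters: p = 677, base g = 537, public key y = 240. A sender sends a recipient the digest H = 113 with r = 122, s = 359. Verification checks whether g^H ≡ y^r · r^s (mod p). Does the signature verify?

does not verify

Left side g^H mod p:
Squares mod 677: 537^1≡537, 537^2≡644, 537^4≡412, 537^8≡494, 537^16≡316, 537^32≡337, 537^64≡510
113 = 64 + 32 + 16 + 1, so 537^113 ≡ 510·337·316·537 ≡ 370 (mod 677)
Right side y^r · r^s mod p:
Squares mod 677: 240^1≡240, 240^2≡55, 240^4≡317, 240^8≡293, 240^16≡547, 240^32≡652, 240^64≡625
122 = 64 + 32 + 16 + 8 + 2, so 240^122 ≡ 625·652·547·293·55 ≡ 600 (mod 677)
Squares mod 677: 122^1≡122, 122^2≡667, 122^4≡100, 122^8≡522, 122^16≡330, 122^32≡580, 122^64≡608, 122^128≡22, 122^256≡484
359 = 256 + 64 + 32 + 4 + 2 + 1, so 122^359 ≡ 484·608·580·100·667·122 ≡ 558 (mod 677)
600·558 = 334800 ≡ 362 (mod 677)
370 ≠ 362, so verification fails.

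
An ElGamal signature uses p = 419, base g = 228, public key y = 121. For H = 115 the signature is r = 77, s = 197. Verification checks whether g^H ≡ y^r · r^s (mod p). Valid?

Left side g^H mod p:
228^2 = 51984 ≡ 28
228^4 ≡ 28^2 = 784 ≡ 365
228^8 ≡ 365^2 = 133225 ≡ 402
228^16 ≡ 402^2 = 161604 ≡ 289
228^32 ≡ 289^2 = 83521 ≡ 140
228^64 ≡ 140^2 = 19600 ≡ 326
115 = 64 + 32 + 16 + 2 + 1, so 228^115 ≡ 326·140·289·28·228 ≡ 82 (mod 419)
Right side y^r · r^s mod p:
121^2 = 14641 ≡ 395
121^4 ≡ 395^2 = 156025 ≡ 157
121^8 ≡ 157^2 = 24649 ≡ 347
121^16 ≡ 347^2 = 120409 ≡ 156
121^32 ≡ 156^2 = 24336 ≡ 34
121^64 ≡ 34^2 = 1156 ≡ 318
77 = 64 + 8 + 4 + 1, so 121^77 ≡ 318·347·157·121 ≡ 208 (mod 419)
77^2 = 5929 ≡ 63
77^4 ≡ 63^2 = 3969 ≡ 198
77^8 ≡ 198^2 = 39204 ≡ 237
77^16 ≡ 237^2 = 56169 ≡ 23
77^32 ≡ 23^2 = 529 ≡ 110
77^64 ≡ 110^2 = 12100 ≡ 368
77^128 ≡ 368^2 = 135424 ≡ 87
197 = 128 + 64 + 4 + 1, so 77^197 ≡ 87·368·198·77 ≡ 210 (mod 419)
208·210 = 43680 ≡ 104 (mod 419)
82 ≠ 104, so verification fails.

no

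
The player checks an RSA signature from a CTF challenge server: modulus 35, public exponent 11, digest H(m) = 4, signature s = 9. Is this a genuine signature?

genuine

s^2 ≡ 9^2 = 81 ≡ 11
s^4 ≡ 11^2 = 121 ≡ 16
s^8 ≡ 16^2 = 256 ≡ 11
11 = 8 + 2 + 1, so s^11 ≡ 11·11·9 ≡ 4 (mod 35)
s^11 mod 35 = 4 matches H(m).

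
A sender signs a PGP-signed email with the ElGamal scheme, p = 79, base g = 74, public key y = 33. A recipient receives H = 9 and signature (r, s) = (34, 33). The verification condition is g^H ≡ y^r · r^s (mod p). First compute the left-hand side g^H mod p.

71

74^2 = 5476 ≡ 25
74^4 ≡ 25^2 = 625 ≡ 72
74^8 ≡ 72^2 = 5184 ≡ 49
9 = 8 + 1, so 74^9 ≡ 49·74 ≡ 71 (mod 79)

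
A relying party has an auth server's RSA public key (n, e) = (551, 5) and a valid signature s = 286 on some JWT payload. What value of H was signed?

Squares mod 551: s^1≡286, s^2≡248, s^4≡343
5 = 4 + 1, so s^5 ≡ 343·286 ≡ 20 (mod 551)

20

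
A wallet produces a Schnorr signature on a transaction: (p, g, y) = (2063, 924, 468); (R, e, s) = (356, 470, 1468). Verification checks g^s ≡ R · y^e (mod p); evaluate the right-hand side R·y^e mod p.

941

468^2 = 219024 ≡ 346
468^4 ≡ 346^2 = 119716 ≡ 62
468^8 ≡ 62^2 = 3844 ≡ 1781
468^16 ≡ 1781^2 = 3171961 ≡ 1130
468^32 ≡ 1130^2 = 1276900 ≡ 1966
468^64 ≡ 1966^2 = 3865156 ≡ 1157
468^128 ≡ 1157^2 = 1338649 ≡ 1825
468^256 ≡ 1825^2 = 3330625 ≡ 943
470 = 256 + 128 + 64 + 16 + 4 + 2, so 468^470 ≡ 943·1825·1157·1130·62·346 ≡ 1886 (mod 2063)
R · y^e ≡ 356·1886 = 671416 ≡ 941 (mod 2063)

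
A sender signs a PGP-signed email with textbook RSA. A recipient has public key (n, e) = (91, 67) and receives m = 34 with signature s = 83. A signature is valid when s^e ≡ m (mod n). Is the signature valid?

Squares mod 91: s^1≡83, s^2≡64, s^4≡1, s^8≡1, s^16≡1, s^32≡1, s^64≡1
67 = 64 + 2 + 1, so s^67 ≡ 1·64·83 ≡ 34 (mod 91)
s^67 mod 91 = 34 matches m.

valid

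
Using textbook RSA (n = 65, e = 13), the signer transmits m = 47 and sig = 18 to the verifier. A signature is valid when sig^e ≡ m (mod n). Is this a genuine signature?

forged

Squares mod 65: sig^1≡18, sig^2≡64, sig^4≡1, sig^8≡1
13 = 8 + 4 + 1, so sig^13 ≡ 1·1·18 ≡ 18 (mod 65)
The recovered value 18 does not match the digest 47.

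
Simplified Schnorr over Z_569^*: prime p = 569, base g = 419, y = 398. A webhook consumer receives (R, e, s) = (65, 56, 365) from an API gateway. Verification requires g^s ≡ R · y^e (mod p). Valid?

no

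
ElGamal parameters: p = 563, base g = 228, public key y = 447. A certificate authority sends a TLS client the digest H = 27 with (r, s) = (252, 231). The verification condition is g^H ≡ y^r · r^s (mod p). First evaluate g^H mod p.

161

Squares mod 563: 228^1≡228, 228^2≡188, 228^4≡438, 228^8≡424, 228^16≡179
27 = 16 + 8 + 2 + 1, so 228^27 ≡ 179·424·188·228 ≡ 161 (mod 563)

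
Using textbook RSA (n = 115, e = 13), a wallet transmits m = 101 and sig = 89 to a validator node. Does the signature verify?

Squares mod 115: sig^1≡89, sig^2≡101, sig^4≡81, sig^8≡6
13 = 8 + 4 + 1, so sig^13 ≡ 6·81·89 ≡ 14 (mod 115)
The recovered value 14 does not match the digest 101.

does not verify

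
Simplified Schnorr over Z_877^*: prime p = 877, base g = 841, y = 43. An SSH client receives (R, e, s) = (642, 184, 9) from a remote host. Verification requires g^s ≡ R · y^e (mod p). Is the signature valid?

valid

g^s mod p:
Squares mod 877: 841^1≡841, 841^2≡419, 841^4≡161, 841^8≡488
9 = 8 + 1, so 841^9 ≡ 488·841 ≡ 849 (mod 877)
R · y^e mod p:
Squares mod 877: 43^1≡43, 43^2≡95, 43^4≡255, 43^8≡127, 43^16≡343, 43^32≡131, 43^64≡498, 43^128≡690
184 = 128 + 32 + 16 + 8, so 43^184 ≡ 690·131·343·127 ≡ 489 (mod 877)
642·489 = 313938 ≡ 849 (mod 877)
849 ≡ 849 (mod 877); signature holds.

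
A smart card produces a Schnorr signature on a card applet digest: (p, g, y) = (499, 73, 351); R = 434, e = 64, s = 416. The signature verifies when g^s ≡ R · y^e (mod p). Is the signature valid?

g^s mod p:
73^416 mod 499 = 259
R · y^e mod p:
351^64 mod 499 = 177
434·177 = 76818 ≡ 471 (mod 499)
259 ≠ 471; the check fails.

invalid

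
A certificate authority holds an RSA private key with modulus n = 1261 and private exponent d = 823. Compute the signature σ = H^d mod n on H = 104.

1248

H^2 ≡ 104^2 = 10816 ≡ 728
H^4 ≡ 728^2 = 529984 ≡ 364
H^8 ≡ 364^2 = 132496 ≡ 91
H^16 ≡ 91^2 = 8281 ≡ 715
H^32 ≡ 715^2 = 511225 ≡ 520
H^64 ≡ 520^2 = 270400 ≡ 546
H^128 ≡ 546^2 = 298116 ≡ 520
H^256 ≡ 520^2 = 270400 ≡ 546
H^512 ≡ 546^2 = 298116 ≡ 520
823 = 512 + 256 + 32 + 16 + 4 + 2 + 1, so H^823 ≡ 520·546·520·715·364·728·104 ≡ 1248 (mod 1261)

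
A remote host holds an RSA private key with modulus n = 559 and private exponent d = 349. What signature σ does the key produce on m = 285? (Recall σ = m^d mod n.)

51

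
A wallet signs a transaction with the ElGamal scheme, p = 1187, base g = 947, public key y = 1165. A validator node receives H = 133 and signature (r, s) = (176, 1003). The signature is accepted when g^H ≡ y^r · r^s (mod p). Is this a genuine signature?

genuine

Left side g^H mod p:
947^2 = 896809 ≡ 624
947^4 ≡ 624^2 = 389376 ≡ 40
947^8 ≡ 40^2 = 1600 ≡ 413
947^16 ≡ 413^2 = 170569 ≡ 828
947^32 ≡ 828^2 = 685584 ≡ 685
947^64 ≡ 685^2 = 469225 ≡ 360
947^128 ≡ 360^2 = 129600 ≡ 217
133 = 128 + 4 + 1, so 947^133 ≡ 217·40·947 ≡ 1172 (mod 1187)
Right side y^r · r^s mod p:
1165^2 = 1357225 ≡ 484
1165^4 ≡ 484^2 = 234256 ≡ 417
1165^8 ≡ 417^2 = 173889 ≡ 587
1165^16 ≡ 587^2 = 344569 ≡ 339
1165^32 ≡ 339^2 = 114921 ≡ 969
1165^64 ≡ 969^2 = 938961 ≡ 44
1165^128 ≡ 44^2 = 1936 ≡ 749
176 = 128 + 32 + 16, so 1165^176 ≡ 749·969·339 ≡ 773 (mod 1187)
176^2 = 30976 ≡ 114
176^4 ≡ 114^2 = 12996 ≡ 1126
176^8 ≡ 1126^2 = 1267876 ≡ 160
176^16 ≡ 160^2 = 25600 ≡ 673
176^32 ≡ 673^2 = 452929 ≡ 682
176^64 ≡ 682^2 = 465124 ≡ 1007
176^128 ≡ 1007^2 = 1014049 ≡ 351
176^256 ≡ 351^2 = 123201 ≡ 940
176^512 ≡ 940^2 = 883600 ≡ 472
1003 = 512 + 256 + 128 + 64 + 32 + 8 + 2 + 1, so 176^1003 ≡ 472·940·351·1007·682·160·114·176 ≡ 972 (mod 1187)
773·972 = 751356 ≡ 1172 (mod 1187)
1172 ≡ 1172 (mod 1187), so the signature is genuine.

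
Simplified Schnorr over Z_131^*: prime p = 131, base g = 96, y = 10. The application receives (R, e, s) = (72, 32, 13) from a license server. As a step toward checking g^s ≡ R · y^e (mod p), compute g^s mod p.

78

96^2 = 9216 ≡ 46
96^4 ≡ 46^2 = 2116 ≡ 20
96^8 ≡ 20^2 = 400 ≡ 7
13 = 8 + 4 + 1, so 96^13 ≡ 7·20·96 ≡ 78 (mod 131)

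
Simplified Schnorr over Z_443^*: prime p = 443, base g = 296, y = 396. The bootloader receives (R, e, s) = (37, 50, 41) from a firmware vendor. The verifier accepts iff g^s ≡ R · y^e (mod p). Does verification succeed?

g^s mod p:
Squares mod 443: 296^1≡296, 296^2≡345, 296^4≡301, 296^8≡229, 296^16≡167, 296^32≡423
41 = 32 + 8 + 1, so 296^41 ≡ 423·229·296 ≡ 343 (mod 443)
R · y^e mod p:
Squares mod 443: 396^1≡396, 396^2≡437, 396^4≡36, 396^8≡410, 396^16≡203, 396^32≡10
50 = 32 + 16 + 2, so 396^50 ≡ 10·203·437 ≡ 224 (mod 443)
37·224 = 8288 ≡ 314 (mod 443)
343 ≠ 314; the check fails.

fails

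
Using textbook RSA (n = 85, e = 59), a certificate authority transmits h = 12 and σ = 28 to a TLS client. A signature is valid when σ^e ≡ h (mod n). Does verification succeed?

σ^2 ≡ 28^2 = 784 ≡ 19
σ^4 ≡ 19^2 = 361 ≡ 21
σ^8 ≡ 21^2 = 441 ≡ 16
σ^16 ≡ 16^2 = 256 ≡ 1
σ^32 ≡ 1^2 = 1
59 = 32 + 16 + 8 + 2 + 1, so σ^59 ≡ 1·1·16·19·28 ≡ 12 (mod 85)
12 = h, so the signature checks out.

passes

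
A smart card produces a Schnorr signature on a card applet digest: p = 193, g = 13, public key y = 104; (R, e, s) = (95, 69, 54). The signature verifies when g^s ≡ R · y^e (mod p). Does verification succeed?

fails

g^s mod p:
Squares mod 193: 13^1≡13, 13^2≡169, 13^4≡190, 13^8≡9, 13^16≡81, 13^32≡192
54 = 32 + 16 + 4 + 2, so 13^54 ≡ 192·81·190·169 ≡ 151 (mod 193)
R · y^e mod p:
Squares mod 193: 104^1≡104, 104^2≡8, 104^4≡64, 104^8≡43, 104^16≡112, 104^32≡192, 104^64≡1
69 = 64 + 4 + 1, so 104^69 ≡ 1·64·104 ≡ 94 (mod 193)
95·94 = 8930 ≡ 52 (mod 193)
151 ≠ 52; the check fails.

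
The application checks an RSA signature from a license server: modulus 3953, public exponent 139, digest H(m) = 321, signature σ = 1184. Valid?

yes

Squares mod 3953: σ^1≡1184, σ^2≡2494, σ^4≡1967, σ^8≡3055, σ^16≡3945, σ^32≡64, σ^64≡143, σ^128≡684
139 = 128 + 8 + 2 + 1, so σ^139 ≡ 684·3055·2494·1184 ≡ 321 (mod 3953)
Since 321 equals the digest 321, verification succeeds.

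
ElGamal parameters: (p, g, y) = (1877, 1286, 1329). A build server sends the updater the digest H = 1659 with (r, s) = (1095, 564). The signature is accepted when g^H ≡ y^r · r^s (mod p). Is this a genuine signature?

forged

Left side g^H mod p:
1286^2 = 1653796 ≡ 159
1286^4 ≡ 159^2 = 25281 ≡ 880
1286^8 ≡ 880^2 = 774400 ≡ 1076
1286^16 ≡ 1076^2 = 1157776 ≡ 1544
1286^32 ≡ 1544^2 = 2383936 ≡ 146
1286^64 ≡ 146^2 = 21316 ≡ 669
1286^128 ≡ 669^2 = 447561 ≡ 835
1286^256 ≡ 835^2 = 697225 ≡ 858
1286^512 ≡ 858^2 = 736164 ≡ 380
1286^1024 ≡ 380^2 = 144400 ≡ 1748
1659 = 1024 + 512 + 64 + 32 + 16 + 8 + 2 + 1, so 1286^1659 ≡ 1748·380·669·146·1544·1076·159·1286 ≡ 758 (mod 1877)
Right side y^r · r^s mod p:
1329^2 = 1766241 ≡ 1861
1329^4 ≡ 1861^2 = 3463321 ≡ 256
1329^8 ≡ 256^2 = 65536 ≡ 1718
1329^16 ≡ 1718^2 = 2951524 ≡ 880
1329^32 ≡ 880^2 = 774400 ≡ 1076
1329^64 ≡ 1076^2 = 1157776 ≡ 1544
1329^128 ≡ 1544^2 = 2383936 ≡ 146
1329^256 ≡ 146^2 = 21316 ≡ 669
1329^512 ≡ 669^2 = 447561 ≡ 835
1329^1024 ≡ 835^2 = 697225 ≡ 858
1095 = 1024 + 64 + 4 + 2 + 1, so 1329^1095 ≡ 858·1544·256·1861·1329 ≡ 66 (mod 1877)
1095^2 = 1199025 ≡ 1499
1095^4 ≡ 1499^2 = 2247001 ≡ 232
1095^8 ≡ 232^2 = 53824 ≡ 1268
1095^16 ≡ 1268^2 = 1607824 ≡ 1112
1095^32 ≡ 1112^2 = 1236544 ≡ 1478
1095^64 ≡ 1478^2 = 2184484 ≡ 1533
1095^128 ≡ 1533^2 = 2350089 ≡ 85
1095^256 ≡ 85^2 = 7225 ≡ 1594
1095^512 ≡ 1594^2 = 2540836 ≡ 1255
564 = 512 + 32 + 16 + 4, so 1095^564 ≡ 1255·1478·1112·232 ≡ 322 (mod 1877)
66·322 = 21252 ≡ 605 (mod 1877)
758 ≠ 605, so verification fails.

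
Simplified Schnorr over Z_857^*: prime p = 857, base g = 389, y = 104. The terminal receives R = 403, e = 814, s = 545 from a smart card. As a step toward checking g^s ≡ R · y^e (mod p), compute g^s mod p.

109

Squares mod 857: 389^1≡389, 389^2≡489, 389^4≡18, 389^8≡324, 389^16≡422, 389^32≡685, 389^64≡446, 389^128≡92, 389^256≡751, 389^512≡95
545 = 512 + 32 + 1, so 389^545 ≡ 95·685·389 ≡ 109 (mod 857)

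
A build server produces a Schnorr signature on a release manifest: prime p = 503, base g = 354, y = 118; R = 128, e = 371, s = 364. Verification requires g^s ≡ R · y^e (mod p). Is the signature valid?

g^s mod p:
354^364 mod 503 = 147
R · y^e mod p:
118^371 mod 503 = 233
128·233 = 29824 ≡ 147 (mod 503)
147 ≡ 147 (mod 503); signature holds.

valid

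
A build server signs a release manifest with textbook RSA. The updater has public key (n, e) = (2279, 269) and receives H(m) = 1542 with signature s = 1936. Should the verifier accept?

reject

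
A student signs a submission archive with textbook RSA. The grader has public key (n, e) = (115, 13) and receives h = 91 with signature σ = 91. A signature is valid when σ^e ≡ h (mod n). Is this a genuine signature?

σ^2 ≡ 91^2 = 8281 ≡ 1
σ^4 ≡ 1^2 = 1
σ^8 ≡ 1^2 = 1
13 = 8 + 4 + 1, so σ^13 ≡ 1·1·91 ≡ 91 (mod 115)
Since 91 equals the digest 91, verification succeeds.

genuine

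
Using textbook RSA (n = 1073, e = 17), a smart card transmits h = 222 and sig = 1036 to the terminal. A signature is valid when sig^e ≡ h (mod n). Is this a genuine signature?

genuine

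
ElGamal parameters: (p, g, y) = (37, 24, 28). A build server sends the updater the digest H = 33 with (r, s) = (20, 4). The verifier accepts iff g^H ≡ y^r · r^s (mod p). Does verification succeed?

Left side g^H mod p:
Squares mod 37: 24^1≡24, 24^2≡21, 24^4≡34, 24^8≡9, 24^16≡7, 24^32≡12
33 = 32 + 1, so 24^33 ≡ 12·24 ≡ 29 (mod 37)
Right side y^r · r^s mod p:
Squares mod 37: 28^1≡28, 28^2≡7, 28^4≡12, 28^8≡33, 28^16≡16
20 = 16 + 4, so 28^20 ≡ 16·12 ≡ 7 (mod 37)
Squares mod 37: 20^1≡20, 20^2≡30, 20^4≡12
20^4 ≡ 12 (mod 37)
7·12 = 84 ≡ 10 (mod 37)
29 ≠ 10, so verification fails.

fails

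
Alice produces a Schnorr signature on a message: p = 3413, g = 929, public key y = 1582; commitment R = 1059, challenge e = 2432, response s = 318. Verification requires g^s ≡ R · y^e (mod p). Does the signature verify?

g^s mod p:
Squares mod 3413: 929^1≡929, 929^2≡2965, 929^4≡2750, 929^8≡2705, 929^16≡2966, 929^32≡1855, 929^64≡721, 929^128≡1065, 929^256≡1109
318 = 256 + 32 + 16 + 8 + 4 + 2, so 929^318 ≡ 1109·1855·2966·2705·2750·2965 ≡ 295 (mod 3413)
R · y^e mod p:
Squares mod 3413: 1582^1≡1582, 1582^2≡995, 1582^4≡255, 1582^8≡178, 1582^16≡967, 1582^32≡3340, 1582^64≡1916, 1582^128≡2081, 1582^256≡2877, 1582^512≡604, 1582^1024≡3038, 1582^2048≡692
2432 = 2048 + 256 + 128, so 1582^2432 ≡ 692·2877·2081 ≡ 2556 (mod 3413)
1059·2556 = 2706804 ≡ 295 (mod 3413)
295 ≡ 295 (mod 3413); signature holds.

verifies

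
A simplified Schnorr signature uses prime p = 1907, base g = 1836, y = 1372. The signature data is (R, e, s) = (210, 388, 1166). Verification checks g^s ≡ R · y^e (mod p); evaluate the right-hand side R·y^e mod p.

806

1372^2 = 1882384 ≡ 175
1372^4 ≡ 175^2 = 30625 ≡ 113
1372^8 ≡ 113^2 = 12769 ≡ 1327
1372^16 ≡ 1327^2 = 1760929 ≡ 768
1372^32 ≡ 768^2 = 589824 ≡ 561
1372^64 ≡ 561^2 = 314721 ≡ 66
1372^128 ≡ 66^2 = 4356 ≡ 542
1372^256 ≡ 542^2 = 293764 ≡ 86
388 = 256 + 128 + 4, so 1372^388 ≡ 86·542·113 ≡ 22 (mod 1907)
R · y^e ≡ 210·22 = 4620 ≡ 806 (mod 1907)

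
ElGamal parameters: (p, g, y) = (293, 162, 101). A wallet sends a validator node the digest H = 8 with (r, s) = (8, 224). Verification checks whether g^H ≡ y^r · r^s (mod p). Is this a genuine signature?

Left side g^H mod p:
162^2 = 26244 ≡ 167
162^4 ≡ 167^2 = 27889 ≡ 54
162^8 ≡ 54^2 = 2916 ≡ 279
Right side y^r · r^s mod p:
101^2 = 10201 ≡ 239
101^4 ≡ 239^2 = 57121 ≡ 279
101^8 ≡ 279^2 = 77841 ≡ 196
8^2 = 64
8^4 ≡ 64^2 = 4096 ≡ 287
8^8 ≡ 287^2 = 82369 ≡ 36
8^16 ≡ 36^2 = 1296 ≡ 124
8^32 ≡ 124^2 = 15376 ≡ 140
8^64 ≡ 140^2 = 19600 ≡ 262
8^128 ≡ 262^2 = 68644 ≡ 82
224 = 128 + 64 + 32, so 8^224 ≡ 82·262·140 ≡ 115 (mod 293)
196·115 = 22540 ≡ 272 (mod 293)
279 ≠ 272, so verification fails.

forged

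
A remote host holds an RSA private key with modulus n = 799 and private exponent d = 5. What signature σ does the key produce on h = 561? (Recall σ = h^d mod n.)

h^2 ≡ 561^2 = 314721 ≡ 714
h^4 ≡ 714^2 = 509796 ≡ 34
5 = 4 + 1, so h^5 ≡ 34·561 ≡ 697 (mod 799)

697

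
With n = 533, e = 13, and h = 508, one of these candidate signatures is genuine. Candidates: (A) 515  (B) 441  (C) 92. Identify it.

C

Candidate A: 515^13 mod 533 = 359
Candidate B: 441^13 mod 533 = 25
Candidate C: 92^13 mod 533 = 508
  → matches h = 508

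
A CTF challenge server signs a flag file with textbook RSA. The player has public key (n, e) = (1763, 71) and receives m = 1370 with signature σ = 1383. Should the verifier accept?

accept

σ^2 ≡ 1383^2 = 1912689 ≡ 1597
σ^4 ≡ 1597^2 = 2550409 ≡ 1111
σ^8 ≡ 1111^2 = 1234321 ≡ 221
σ^16 ≡ 221^2 = 48841 ≡ 1240
σ^32 ≡ 1240^2 = 1537600 ≡ 264
σ^64 ≡ 264^2 = 69696 ≡ 939
71 = 64 + 4 + 2 + 1, so σ^71 ≡ 939·1111·1597·1383 ≡ 1370 (mod 1763)
1370 = m, so the signature checks out.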